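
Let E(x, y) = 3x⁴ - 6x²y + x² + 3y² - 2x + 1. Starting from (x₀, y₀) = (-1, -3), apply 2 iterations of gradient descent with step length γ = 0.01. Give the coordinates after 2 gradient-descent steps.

∇E = (12x³ - 12xy + 2x - 2, -6x² + 6y)
(x₁, y₁) = (-1, -3) − 0.01·(-52, -24) = (-0.48, -2.76)
(x₂, y₂) = (-0.48, -2.76) − 0.01·(-20.184704, -17.9424) = (-0.27815296, -2.580576)

(-0.27815296, -2.580576)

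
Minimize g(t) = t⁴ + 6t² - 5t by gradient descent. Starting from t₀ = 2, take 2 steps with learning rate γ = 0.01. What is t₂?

g′(t) = 4t³ + 12t - 5
Step 1: g′(2) = 51; t₁ = 2 − 0.01·51 = 1.49
Step 2: g′(1.49) = 26.111796; t₂ = 1.49 − 0.01·26.111796 = 1.22888204

1.22888204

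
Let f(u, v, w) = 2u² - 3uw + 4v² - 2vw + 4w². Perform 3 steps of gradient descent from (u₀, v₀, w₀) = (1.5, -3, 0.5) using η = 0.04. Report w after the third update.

∇f = (4u - 3w, 8v - 2w, -3u - 2v + 8w)
Step 1: at (1.5, -3, 0.5), ∇f = (4.5, -25, 5.5) → (1.5, -3, 0.5) − 0.04·(4.5, -25, 5.5) = (1.32, -2, 0.28)
Step 2: at (1.32, -2, 0.28), ∇f = (4.44, -16.56, 2.28) → (1.32, -2, 0.28) − 0.04·(4.44, -16.56, 2.28) = (1.1424, -1.3376, 0.1888)
Step 3: at (1.1424, -1.3376, 0.1888), ∇f = (4.0032, -11.0784, 0.7584) → (1.1424, -1.3376, 0.1888) − 0.04·(4.0032, -11.0784, 0.7584) = (0.982272, -0.894464, 0.158464)
w = 0.158464

0.158464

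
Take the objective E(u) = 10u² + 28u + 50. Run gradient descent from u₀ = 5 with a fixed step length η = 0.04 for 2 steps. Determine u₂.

E′(u) = 20u + 28
u₁ = 5 − 0.04·128 = -0.12
u₂ = -0.12 − 0.04·25.6 = -1.144

-1.144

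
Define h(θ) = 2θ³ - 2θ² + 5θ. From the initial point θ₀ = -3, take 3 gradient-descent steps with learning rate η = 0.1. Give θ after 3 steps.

-3558.2538296

h′(θ) = 6θ² - 4θ + 5
θ₁ = -3 − 0.1·71 = -10.1
θ₂ = -10.1 − 0.1·657.46 = -75.846
θ₃ = -75.846 − 0.1·34824.078296 = -3558.2538296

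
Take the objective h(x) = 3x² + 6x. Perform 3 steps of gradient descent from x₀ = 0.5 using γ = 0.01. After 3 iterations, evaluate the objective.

h′(x) = 6x + 6
x₁ = 0.5 − 0.01·9 = 0.41
x₂ = 0.41 − 0.01·8.46 = 0.3254
x₃ = 0.3254 − 0.01·7.9524 = 0.245876
h(0.245876) = 1.656621022128

1.656621022128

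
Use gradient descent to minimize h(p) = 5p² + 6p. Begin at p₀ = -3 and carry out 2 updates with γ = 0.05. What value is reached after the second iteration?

h′(p) = 10p + 6
Step 1: h′(-3) = -24; p₁ = -3 − 0.05·(-24) = -1.8
Step 2: h′(-1.8) = -12; p₂ = -1.8 − 0.05·(-12) = -1.2

-1.2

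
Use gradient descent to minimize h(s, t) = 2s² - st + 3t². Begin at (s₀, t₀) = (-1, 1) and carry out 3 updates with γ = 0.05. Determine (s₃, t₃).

∇h = (4s - t, -s + 6t)
(s₁, t₁) = (-1, 1) − 0.05·(-5, 7) = (-0.75, 0.65)
(s₂, t₂) = (-0.75, 0.65) − 0.05·(-3.65, 4.65) = (-0.5675, 0.4175)
(s₃, t₃) = (-0.5675, 0.4175) − 0.05·(-2.6875, 3.0725) = (-0.433125, 0.263875)

(-0.433125, 0.263875)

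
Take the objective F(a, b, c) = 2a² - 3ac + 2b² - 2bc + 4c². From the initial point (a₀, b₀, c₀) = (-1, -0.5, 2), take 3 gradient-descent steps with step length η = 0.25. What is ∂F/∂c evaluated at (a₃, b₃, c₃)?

-71.53125

∇F = (4a - 3c, 4b - 2c, -3a - 2b + 8c)
(a₁, b₁, c₁) = (-1, -0.5, 2) − 0.25·(-10, -6, 20) = (1.5, 1, -3)
(a₂, b₂, c₂) = (1.5, 1, -3) − 0.25·(15, 10, -30.5) = (-2.25, -1.5, 4.625)
(a₃, b₃, c₃) = (-2.25, -1.5, 4.625) − 0.25·(-22.875, -15.25, 46.75) = (3.46875, 2.3125, -7.0625)
∂F/∂c at (3.46875, 2.3125, -7.0625) = -71.53125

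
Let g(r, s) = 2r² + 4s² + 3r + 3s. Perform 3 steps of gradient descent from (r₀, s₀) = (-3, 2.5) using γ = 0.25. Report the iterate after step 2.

∇g = (4r + 3, 8s + 3)
Step 1: at (-3, 2.5), ∇g = (-9, 23) → (-3, 2.5) − 0.25·(-9, 23) = (-0.75, -3.25)
Step 2: at (-0.75, -3.25), ∇g = (0, -23) → (-0.75, -3.25) − 0.25·(0, -23) = (-0.75, 2.5)

(-0.75, 2.5)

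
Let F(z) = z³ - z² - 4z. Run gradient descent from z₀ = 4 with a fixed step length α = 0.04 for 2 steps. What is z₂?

2.138368

F′(z) = 3z² - 2z - 4
z₁ = 4 − 0.04·36 = 2.56
z₂ = 2.56 − 0.04·10.5408 = 2.138368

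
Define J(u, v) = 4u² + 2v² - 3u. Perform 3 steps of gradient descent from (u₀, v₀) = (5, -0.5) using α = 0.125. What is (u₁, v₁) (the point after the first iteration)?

(0.375, -0.25)

∇J = (8u - 3, 4v)
Step 1: at (5, -0.5), ∇J = (37, -2) → (5, -0.5) − 0.125·(37, -2) = (0.375, -0.25)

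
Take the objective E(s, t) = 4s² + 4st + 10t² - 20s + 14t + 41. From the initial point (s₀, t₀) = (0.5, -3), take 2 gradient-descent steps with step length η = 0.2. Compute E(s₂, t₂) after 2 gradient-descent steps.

6571.28

∇E = (8s + 4t - 20, 4s + 20t + 14)
(s₁, t₁) = (0.5, -3) − 0.2·(-28, -44) = (6.1, 5.8)
(s₂, t₂) = (6.1, 5.8) − 0.2·(52, 154.4) = (-4.3, -25.08)
E(-4.3, -25.08) = 6571.28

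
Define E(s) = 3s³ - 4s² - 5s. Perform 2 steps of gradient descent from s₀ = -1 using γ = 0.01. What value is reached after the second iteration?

-1.272496

E′(s) = 9s² - 8s - 5
Step 1: E′(-1) = 12; s₁ = -1 − 0.01·12 = -1.12
Step 2: E′(-1.12) = 15.2496; s₂ = -1.12 − 0.01·15.2496 = -1.272496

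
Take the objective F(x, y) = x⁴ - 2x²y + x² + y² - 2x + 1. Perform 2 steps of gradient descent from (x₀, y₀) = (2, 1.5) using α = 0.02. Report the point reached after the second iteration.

∇F = (4x³ - 4xy + 2x - 2, -2x² + 2y)
(x₁, y₁) = (2, 1.5) − 0.02·(22, -5) = (1.56, 1.6)
(x₂, y₂) = (1.56, 1.6) − 0.02·(6.321664, -1.6672) = (1.43356672, 1.633344)

(1.43356672, 1.633344)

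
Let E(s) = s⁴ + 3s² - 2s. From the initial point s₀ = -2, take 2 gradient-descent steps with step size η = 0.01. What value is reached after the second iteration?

-1.28150944

E′(s) = 4s³ + 6s - 2
Step 1: E′(-2) = -46; s₁ = -2 − 0.01·(-46) = -1.54
Step 2: E′(-1.54) = -25.849056; s₂ = -1.54 − 0.01·(-25.849056) = -1.28150944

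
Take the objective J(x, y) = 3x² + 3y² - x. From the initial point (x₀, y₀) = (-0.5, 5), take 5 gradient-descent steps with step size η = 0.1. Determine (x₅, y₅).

(0.15984, 0.0512)

∇J = (6x - 1, 6y)
(x₁, y₁) = (-0.5, 5) − 0.1·(-4, 30) = (-0.1, 2)
(x₂, y₂) = (-0.1, 2) − 0.1·(-1.6, 12) = (0.06, 0.8)
(x₃, y₃) = (0.06, 0.8) − 0.1·(-0.64, 4.8) = (0.124, 0.32)
(x₄, y₄) = (0.124, 0.32) − 0.1·(-0.256, 1.92) = (0.1496, 0.128)
(x₅, y₅) = (0.1496, 0.128) − 0.1·(-0.1024, 0.768) = (0.15984, 0.0512)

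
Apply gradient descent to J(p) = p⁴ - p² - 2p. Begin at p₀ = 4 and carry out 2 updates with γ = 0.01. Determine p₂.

J′(p) = 4p³ - 2p - 2
Step 1: J′(4) = 246; p₁ = 4 − 0.01·246 = 1.54
Step 2: J′(1.54) = 9.529056; p₂ = 1.54 − 0.01·9.529056 = 1.44470944

1.44470944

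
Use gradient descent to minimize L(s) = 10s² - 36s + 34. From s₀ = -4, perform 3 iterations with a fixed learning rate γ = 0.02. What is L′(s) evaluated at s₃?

-25.056

L′(s) = 20s - 36
s₁ = -4 − 0.02·(-116) = -1.68
s₂ = -1.68 − 0.02·(-69.6) = -0.288
s₃ = -0.288 − 0.02·(-41.76) = 0.5472
L′(s) at (0.5472) = -25.056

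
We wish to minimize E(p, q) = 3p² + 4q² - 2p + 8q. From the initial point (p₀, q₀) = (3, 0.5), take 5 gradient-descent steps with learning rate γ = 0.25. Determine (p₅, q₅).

∇E = (6p - 2, 8q + 8)
Step 1: at (3, 0.5), ∇E = (16, 12) → (3, 0.5) − 0.25·(16, 12) = (-1, -2.5)
Step 2: at (-1, -2.5), ∇E = (-8, -12) → (-1, -2.5) − 0.25·(-8, -12) = (1, 0.5)
Step 3: at (1, 0.5), ∇E = (4, 12) → (1, 0.5) − 0.25·(4, 12) = (0, -2.5)
Step 4: at (0, -2.5), ∇E = (-2, -12) → (0, -2.5) − 0.25·(-2, -12) = (0.5, 0.5)
Step 5: at (0.5, 0.5), ∇E = (1, 12) → (0.5, 0.5) − 0.25·(1, 12) = (0.25, -2.5)

(0.25, -2.5)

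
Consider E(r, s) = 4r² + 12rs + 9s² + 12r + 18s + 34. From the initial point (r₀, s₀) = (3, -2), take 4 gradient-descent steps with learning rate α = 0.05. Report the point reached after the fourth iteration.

(2.5422, -2.6867)

∇E = (8r + 12s + 12, 12r + 18s + 18)
(r₁, s₁) = (3, -2) − 0.05·(12, 18) = (2.4, -2.9)
(r₂, s₂) = (2.4, -2.9) − 0.05·(-3.6, -5.4) = (2.58, -2.63)
(r₃, s₃) = (2.58, -2.63) − 0.05·(1.08, 1.62) = (2.526, -2.711)
(r₄, s₄) = (2.526, -2.711) − 0.05·(-0.324, -0.486) = (2.5422, -2.6867)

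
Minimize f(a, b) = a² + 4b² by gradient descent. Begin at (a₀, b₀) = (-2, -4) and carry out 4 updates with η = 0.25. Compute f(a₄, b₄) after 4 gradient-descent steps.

64.015625

∇f = (2a, 8b)
Step 1: at (-2, -4), ∇f = (-4, -32) → (-2, -4) − 0.25·(-4, -32) = (-1, 4)
Step 2: at (-1, 4), ∇f = (-2, 32) → (-1, 4) − 0.25·(-2, 32) = (-0.5, -4)
Step 3: at (-0.5, -4), ∇f = (-1, -32) → (-0.5, -4) − 0.25·(-1, -32) = (-0.25, 4)
Step 4: at (-0.25, 4), ∇f = (-0.5, 32) → (-0.25, 4) − 0.25·(-0.5, 32) = (-0.125, -4)
f(-0.125, -4) = 64.015625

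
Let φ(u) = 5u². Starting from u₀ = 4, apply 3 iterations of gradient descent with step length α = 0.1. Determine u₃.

φ′(u) = 10u
Step 1: φ′(4) = 40; u₁ = 4 − 0.1·40 = 0
Step 2: φ′(0) = 0; u₂ = 0 − 0.1·0 = 0
Step 3: φ′(0) = 0; u₃ = 0 − 0.1·0 = 0

0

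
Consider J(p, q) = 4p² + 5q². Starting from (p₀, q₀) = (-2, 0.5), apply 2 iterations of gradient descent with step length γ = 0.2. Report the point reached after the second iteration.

∇J = (8p, 10q)
Step 1: at (-2, 0.5), ∇J = (-16, 5) → (-2, 0.5) − 0.2·(-16, 5) = (1.2, -0.5)
Step 2: at (1.2, -0.5), ∇J = (9.6, -5) → (1.2, -0.5) − 0.2·(9.6, -5) = (-0.72, 0.5)

(-0.72, 0.5)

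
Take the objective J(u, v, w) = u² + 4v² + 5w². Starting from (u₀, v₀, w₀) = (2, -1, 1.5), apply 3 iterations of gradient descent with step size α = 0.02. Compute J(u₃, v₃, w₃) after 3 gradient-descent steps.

7.485343285248

∇J = (2u, 8v, 10w)
(u₁, v₁, w₁) = (2, -1, 1.5) − 0.02·(4, -8, 15) = (1.92, -0.84, 1.2)
(u₂, v₂, w₂) = (1.92, -0.84, 1.2) − 0.02·(3.84, -6.72, 12) = (1.8432, -0.7056, 0.96)
(u₃, v₃, w₃) = (1.8432, -0.7056, 0.96) − 0.02·(3.6864, -5.6448, 9.6) = (1.769472, -0.592704, 0.768)
J(1.769472, -0.592704, 0.768) = 7.485343285248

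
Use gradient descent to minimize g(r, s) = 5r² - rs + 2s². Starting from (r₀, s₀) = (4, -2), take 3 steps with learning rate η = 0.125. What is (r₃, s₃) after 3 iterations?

∇g = (10r - s, -r + 4s)
(r₁, s₁) = (4, -2) − 0.125·(42, -12) = (-1.25, -0.5)
(r₂, s₂) = (-1.25, -0.5) − 0.125·(-12, -0.75) = (0.25, -0.40625)
(r₃, s₃) = (0.25, -0.40625) − 0.125·(2.90625, -1.875) = (-0.11328125, -0.171875)

(-0.11328125, -0.171875)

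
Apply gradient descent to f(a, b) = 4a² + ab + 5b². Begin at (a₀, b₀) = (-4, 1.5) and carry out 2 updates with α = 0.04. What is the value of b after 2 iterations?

∇f = (8a + b, a + 10b)
(a₁, b₁) = (-4, 1.5) − 0.04·(-30.5, 11) = (-2.78, 1.06)
(a₂, b₂) = (-2.78, 1.06) − 0.04·(-21.18, 7.82) = (-1.9328, 0.7472)
b = 0.7472

0.7472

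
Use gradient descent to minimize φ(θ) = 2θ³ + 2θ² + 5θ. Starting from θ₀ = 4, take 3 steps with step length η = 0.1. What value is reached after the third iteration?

φ′(θ) = 6θ² + 4θ + 5
Step 1: φ′(4) = 117; θ₁ = 4 − 0.1·117 = -7.7
Step 2: φ′(-7.7) = 329.94; θ₂ = -7.7 − 0.1·329.94 = -40.694
Step 3: φ′(-40.694) = 9778.233816; θ₃ = -40.694 − 0.1·9778.233816 = -1018.5173816

-1018.5173816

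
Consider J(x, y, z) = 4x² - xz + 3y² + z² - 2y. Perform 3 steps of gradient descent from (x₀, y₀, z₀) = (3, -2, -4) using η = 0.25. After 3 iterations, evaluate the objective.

∇J = (8x - z, 6y - 2, -x + 2z)
Step 1: at (3, -2, -4), ∇J = (28, -14, -11) → (3, -2, -4) − 0.25·(28, -14, -11) = (-4, 1.5, -1.25)
Step 2: at (-4, 1.5, -1.25), ∇J = (-30.75, 7, 1.5) → (-4, 1.5, -1.25) − 0.25·(-30.75, 7, 1.5) = (3.6875, -0.25, -1.625)
Step 3: at (3.6875, -0.25, -1.625), ∇J = (31.125, -3.5, -6.9375) → (3.6875, -0.25, -1.625) − 0.25·(31.125, -3.5, -6.9375) = (-4.09375, 0.625, 0.109375)
J(-4.09375, 0.625, 0.109375) = 67.416748046875

67.416748046875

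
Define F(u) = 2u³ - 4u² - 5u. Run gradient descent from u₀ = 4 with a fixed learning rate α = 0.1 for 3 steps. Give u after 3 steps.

-24.1752376

F′(u) = 6u² - 8u - 5
Step 1: F′(4) = 59; u₁ = 4 − 0.1·59 = -1.9
Step 2: F′(-1.9) = 31.86; u₂ = -1.9 − 0.1·31.86 = -5.086
Step 3: F′(-5.086) = 190.892376; u₃ = -5.086 − 0.1·190.892376 = -24.1752376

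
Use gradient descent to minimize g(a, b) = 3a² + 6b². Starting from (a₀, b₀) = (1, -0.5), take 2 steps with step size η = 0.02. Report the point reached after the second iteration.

∇g = (6a, 12b)
(a₁, b₁) = (1, -0.5) − 0.02·(6, -6) = (0.88, -0.38)
(a₂, b₂) = (0.88, -0.38) − 0.02·(5.28, -4.56) = (0.7744, -0.2888)

(0.7744, -0.2888)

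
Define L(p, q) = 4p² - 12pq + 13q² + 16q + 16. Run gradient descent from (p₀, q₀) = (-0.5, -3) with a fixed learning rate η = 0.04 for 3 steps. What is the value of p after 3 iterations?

∇L = (8p - 12q, -12p + 26q + 16)
Step 1: at (-0.5, -3), ∇L = (32, -56) → (-0.5, -3) − 0.04·(32, -56) = (-1.78, -0.76)
Step 2: at (-1.78, -0.76), ∇L = (-5.12, 17.6) → (-1.78, -0.76) − 0.04·(-5.12, 17.6) = (-1.5752, -1.464)
Step 3: at (-1.5752, -1.464), ∇L = (4.9664, -3.1616) → (-1.5752, -1.464) − 0.04·(4.9664, -3.1616) = (-1.773856, -1.337536)
p = -1.773856

-1.773856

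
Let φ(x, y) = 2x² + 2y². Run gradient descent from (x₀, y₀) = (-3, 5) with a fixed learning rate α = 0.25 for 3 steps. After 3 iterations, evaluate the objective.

0

∇φ = (4x, 4y)
(x₁, y₁) = (-3, 5) − 0.25·(-12, 20) = (0, 0)
(x₂, y₂) = (0, 0) − 0.25·(0, 0) = (0, 0)
(x₃, y₃) = (0, 0) − 0.25·(0, 0) = (0, 0)
φ(0, 0) = 0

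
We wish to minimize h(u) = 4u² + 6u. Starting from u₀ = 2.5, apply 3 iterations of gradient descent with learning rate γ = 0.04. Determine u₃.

0.271904

h′(u) = 8u + 6
Step 1: h′(2.5) = 26; u₁ = 2.5 − 0.04·26 = 1.46
Step 2: h′(1.46) = 17.68; u₂ = 1.46 − 0.04·17.68 = 0.7528
Step 3: h′(0.7528) = 12.0224; u₃ = 0.7528 − 0.04·12.0224 = 0.271904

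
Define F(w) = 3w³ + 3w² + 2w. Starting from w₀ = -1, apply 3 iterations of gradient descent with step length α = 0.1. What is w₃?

-8.5125625

F′(w) = 9w² + 6w + 2
w₁ = -1 − 0.1·5 = -1.5
w₂ = -1.5 − 0.1·13.25 = -2.825
w₃ = -2.825 − 0.1·56.875625 = -8.5125625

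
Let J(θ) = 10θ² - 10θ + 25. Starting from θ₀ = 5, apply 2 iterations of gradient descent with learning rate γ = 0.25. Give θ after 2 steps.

J′(θ) = 20θ - 10
θ₁ = 5 − 0.25·90 = -17.5
θ₂ = -17.5 − 0.25·(-360) = 72.5

72.5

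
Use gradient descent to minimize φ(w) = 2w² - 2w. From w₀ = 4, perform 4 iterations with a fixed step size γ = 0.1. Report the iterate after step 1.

2.6

φ′(w) = 4w - 2
w₁ = 4 − 0.1·14 = 2.6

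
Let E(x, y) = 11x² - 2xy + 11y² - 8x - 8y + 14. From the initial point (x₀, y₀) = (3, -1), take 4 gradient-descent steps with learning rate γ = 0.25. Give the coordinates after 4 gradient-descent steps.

(1404, -1096)

∇E = (22x - 2y - 8, -2x + 22y - 8)
Step 1: at (3, -1), ∇E = (60, -36) → (3, -1) − 0.25·(60, -36) = (-12, 8)
Step 2: at (-12, 8), ∇E = (-288, 192) → (-12, 8) − 0.25·(-288, 192) = (60, -40)
Step 3: at (60, -40), ∇E = (1392, -1008) → (60, -40) − 0.25·(1392, -1008) = (-288, 212)
Step 4: at (-288, 212), ∇E = (-6768, 5232) → (-288, 212) − 0.25·(-6768, 5232) = (1404, -1096)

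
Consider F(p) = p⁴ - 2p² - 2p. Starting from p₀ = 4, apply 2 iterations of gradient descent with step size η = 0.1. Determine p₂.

F′(p) = 4p³ - 4p - 2
p₁ = 4 − 0.1·238 = -19.8
p₂ = -19.8 − 0.1·(-30972.368) = 3077.4368

3077.4368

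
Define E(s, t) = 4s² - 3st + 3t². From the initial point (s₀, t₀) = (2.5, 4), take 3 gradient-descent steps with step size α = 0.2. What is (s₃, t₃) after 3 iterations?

(0.312, -0.152)

∇E = (8s - 3t, -3s + 6t)
(s₁, t₁) = (2.5, 4) − 0.2·(8, 16.5) = (0.9, 0.7)
(s₂, t₂) = (0.9, 0.7) − 0.2·(5.1, 1.5) = (-0.12, 0.4)
(s₃, t₃) = (-0.12, 0.4) − 0.2·(-2.16, 2.76) = (0.312, -0.152)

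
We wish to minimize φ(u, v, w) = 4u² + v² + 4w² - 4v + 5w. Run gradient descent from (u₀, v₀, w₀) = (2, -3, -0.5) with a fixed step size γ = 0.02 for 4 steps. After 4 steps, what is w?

-0.56276608

∇φ = (8u, 2v - 4, 8w + 5)
(u₁, v₁, w₁) = (2, -3, -0.5) − 0.02·(16, -10, 1) = (1.68, -2.8, -0.52)
(u₂, v₂, w₂) = (1.68, -2.8, -0.52) − 0.02·(13.44, -9.6, 0.84) = (1.4112, -2.608, -0.5368)
(u₃, v₃, w₃) = (1.4112, -2.608, -0.5368) − 0.02·(11.2896, -9.216, 0.7056) = (1.185408, -2.42368, -0.550912)
(u₄, v₄, w₄) = (1.185408, -2.42368, -0.550912) − 0.02·(9.483264, -8.84736, 0.592704) = (0.99574272, -2.2467328, -0.56276608)
w = -0.56276608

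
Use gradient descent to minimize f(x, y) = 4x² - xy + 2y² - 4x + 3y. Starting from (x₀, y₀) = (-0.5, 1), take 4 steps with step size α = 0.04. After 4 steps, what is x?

0.33517312

∇f = (8x - y - 4, -x + 4y + 3)
Step 1: at (-0.5, 1), ∇f = (-9, 7.5) → (-0.5, 1) − 0.04·(-9, 7.5) = (-0.14, 0.7)
Step 2: at (-0.14, 0.7), ∇f = (-5.82, 5.94) → (-0.14, 0.7) − 0.04·(-5.82, 5.94) = (0.0928, 0.4624)
Step 3: at (0.0928, 0.4624), ∇f = (-3.72, 4.7568) → (0.0928, 0.4624) − 0.04·(-3.72, 4.7568) = (0.2416, 0.272128)
Step 4: at (0.2416, 0.272128), ∇f = (-2.339328, 3.846912) → (0.2416, 0.272128) − 0.04·(-2.339328, 3.846912) = (0.33517312, 0.11825152)
x = 0.33517312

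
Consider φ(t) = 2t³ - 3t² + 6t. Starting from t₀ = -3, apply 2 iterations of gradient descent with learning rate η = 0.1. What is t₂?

φ′(t) = 6t² - 6t + 6
t₁ = -3 − 0.1·78 = -10.8
t₂ = -10.8 − 0.1·770.64 = -87.864

-87.864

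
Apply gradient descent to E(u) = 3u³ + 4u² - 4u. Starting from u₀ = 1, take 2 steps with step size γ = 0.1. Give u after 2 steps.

0.259

E′(u) = 9u² + 8u - 4
Step 1: E′(1) = 13; u₁ = 1 − 0.1·13 = -0.3
Step 2: E′(-0.3) = -5.59; u₂ = -0.3 − 0.1·(-5.59) = 0.259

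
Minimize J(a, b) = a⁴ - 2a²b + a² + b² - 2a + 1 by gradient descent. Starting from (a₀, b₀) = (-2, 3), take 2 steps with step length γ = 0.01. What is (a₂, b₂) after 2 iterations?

(-1.77009376, 3.028792)

∇J = (4a³ - 4ab + 2a - 2, -2a² + 2b)
Step 1: at (-2, 3), ∇J = (-14, -2) → (-2, 3) − 0.01·(-14, -2) = (-1.86, 3.02)
Step 2: at (-1.86, 3.02), ∇J = (-8.990624, -0.8792) → (-1.86, 3.02) − 0.01·(-8.990624, -0.8792) = (-1.77009376, 3.028792)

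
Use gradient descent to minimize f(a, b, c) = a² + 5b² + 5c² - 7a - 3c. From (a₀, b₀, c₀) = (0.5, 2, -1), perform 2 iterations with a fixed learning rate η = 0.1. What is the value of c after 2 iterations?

0.3

∇f = (2a - 7, 10b, 10c - 3)
Step 1: at (0.5, 2, -1), ∇f = (-6, 20, -13) → (0.5, 2, -1) − 0.1·(-6, 20, -13) = (1.1, 0, 0.3)
Step 2: at (1.1, 0, 0.3), ∇f = (-4.8, 0, 0) → (1.1, 0, 0.3) − 0.1·(-4.8, 0, 0) = (1.58, 0, 0.3)
c = 0.3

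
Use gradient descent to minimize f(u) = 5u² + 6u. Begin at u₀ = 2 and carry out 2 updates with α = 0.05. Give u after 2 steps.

0.05

f′(u) = 10u + 6
u₁ = 2 − 0.05·26 = 0.7
u₂ = 0.7 − 0.05·13 = 0.05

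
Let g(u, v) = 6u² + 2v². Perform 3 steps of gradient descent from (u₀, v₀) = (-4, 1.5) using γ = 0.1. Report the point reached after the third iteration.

∇g = (12u, 4v)
Step 1: at (-4, 1.5), ∇g = (-48, 6) → (-4, 1.5) − 0.1·(-48, 6) = (0.8, 0.9)
Step 2: at (0.8, 0.9), ∇g = (9.6, 3.6) → (0.8, 0.9) − 0.1·(9.6, 3.6) = (-0.16, 0.54)
Step 3: at (-0.16, 0.54), ∇g = (-1.92, 2.16) → (-0.16, 0.54) − 0.1·(-1.92, 2.16) = (0.032, 0.324)

(0.032, 0.324)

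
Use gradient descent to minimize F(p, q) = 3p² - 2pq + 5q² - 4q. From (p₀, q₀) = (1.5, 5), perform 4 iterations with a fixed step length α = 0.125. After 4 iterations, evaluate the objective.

∇F = (6p - 2q, -2p + 10q - 4)
(p₁, q₁) = (1.5, 5) − 0.125·(-1, 43) = (1.625, -0.375)
(p₂, q₂) = (1.625, -0.375) − 0.125·(10.5, -11) = (0.3125, 1)
(p₃, q₃) = (0.3125, 1) − 0.125·(-0.125, 5.375) = (0.328125, 0.328125)
(p₄, q₄) = (0.328125, 0.328125) − 0.125·(1.3125, -1.375) = (0.1640625, 0.5)
F(0.1640625, 0.5) = -0.83331298828125

-0.83331298828125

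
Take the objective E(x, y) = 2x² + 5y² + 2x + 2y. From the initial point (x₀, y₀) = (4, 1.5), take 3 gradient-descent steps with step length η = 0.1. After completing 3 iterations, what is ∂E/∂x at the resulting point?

3.888

∇E = (4x + 2, 10y + 2)
(x₁, y₁) = (4, 1.5) − 0.1·(18, 17) = (2.2, -0.2)
(x₂, y₂) = (2.2, -0.2) − 0.1·(10.8, 0) = (1.12, -0.2)
(x₃, y₃) = (1.12, -0.2) − 0.1·(6.48, 0) = (0.472, -0.2)
∂E/∂x at (0.472, -0.2) = 3.888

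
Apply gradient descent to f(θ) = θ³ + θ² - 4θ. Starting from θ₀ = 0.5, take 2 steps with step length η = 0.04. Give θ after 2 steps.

f′(θ) = 3θ² + 2θ - 4
θ₁ = 0.5 − 0.04·(-2.25) = 0.59
θ₂ = 0.59 − 0.04·(-1.7757) = 0.661028

0.661028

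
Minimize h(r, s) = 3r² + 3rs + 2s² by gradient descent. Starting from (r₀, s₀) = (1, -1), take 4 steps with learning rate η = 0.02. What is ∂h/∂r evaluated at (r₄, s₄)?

2.026668

∇h = (6r + 3s, 3r + 4s)
(r₁, s₁) = (1, -1) − 0.02·(3, -1) = (0.94, -0.98)
(r₂, s₂) = (0.94, -0.98) − 0.02·(2.7, -1.1) = (0.886, -0.958)
(r₃, s₃) = (0.886, -0.958) − 0.02·(2.442, -1.174) = (0.83716, -0.93452)
(r₄, s₄) = (0.83716, -0.93452) − 0.02·(2.2194, -1.2266) = (0.792772, -0.909988)
∂h/∂r at (0.792772, -0.909988) = 2.026668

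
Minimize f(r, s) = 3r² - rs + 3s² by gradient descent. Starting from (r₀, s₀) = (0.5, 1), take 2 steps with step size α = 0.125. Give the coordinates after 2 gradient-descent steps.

∇f = (6r - s, -r + 6s)
Step 1: at (0.5, 1), ∇f = (2, 5.5) → (0.5, 1) − 0.125·(2, 5.5) = (0.25, 0.3125)
Step 2: at (0.25, 0.3125), ∇f = (1.1875, 1.625) → (0.25, 0.3125) − 0.125·(1.1875, 1.625) = (0.1015625, 0.109375)

(0.1015625, 0.109375)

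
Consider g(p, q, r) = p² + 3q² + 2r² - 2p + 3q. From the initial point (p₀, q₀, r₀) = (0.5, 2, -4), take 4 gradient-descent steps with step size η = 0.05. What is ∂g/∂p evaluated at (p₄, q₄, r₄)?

-0.6561

∇g = (2p - 2, 6q + 3, 4r)
(p₁, q₁, r₁) = (0.5, 2, -4) − 0.05·(-1, 15, -16) = (0.55, 1.25, -3.2)
(p₂, q₂, r₂) = (0.55, 1.25, -3.2) − 0.05·(-0.9, 10.5, -12.8) = (0.595, 0.725, -2.56)
(p₃, q₃, r₃) = (0.595, 0.725, -2.56) − 0.05·(-0.81, 7.35, -10.24) = (0.6355, 0.3575, -2.048)
(p₄, q₄, r₄) = (0.6355, 0.3575, -2.048) − 0.05·(-0.729, 5.145, -8.192) = (0.67195, 0.10025, -1.6384)
∂g/∂p at (0.67195, 0.10025, -1.6384) = -0.6561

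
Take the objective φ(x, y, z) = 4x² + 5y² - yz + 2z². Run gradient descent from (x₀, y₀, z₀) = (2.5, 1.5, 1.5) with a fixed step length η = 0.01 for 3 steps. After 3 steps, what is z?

1.3664625

∇φ = (8x, 10y - z, -y + 4z)
(x₁, y₁, z₁) = (2.5, 1.5, 1.5) − 0.01·(20, 13.5, 4.5) = (2.3, 1.365, 1.455)
(x₂, y₂, z₂) = (2.3, 1.365, 1.455) − 0.01·(18.4, 12.195, 4.455) = (2.116, 1.24305, 1.41045)
(x₃, y₃, z₃) = (2.116, 1.24305, 1.41045) − 0.01·(16.928, 11.02005, 4.39875) = (1.94672, 1.1328495, 1.3664625)
z = 1.3664625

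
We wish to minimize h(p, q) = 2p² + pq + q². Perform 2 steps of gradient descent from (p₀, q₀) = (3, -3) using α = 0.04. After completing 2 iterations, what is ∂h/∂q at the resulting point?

-3.1776

∇h = (4p + q, p + 2q)
(p₁, q₁) = (3, -3) − 0.04·(9, -3) = (2.64, -2.88)
(p₂, q₂) = (2.64, -2.88) − 0.04·(7.68, -3.12) = (2.3328, -2.7552)
∂h/∂q at (2.3328, -2.7552) = -3.1776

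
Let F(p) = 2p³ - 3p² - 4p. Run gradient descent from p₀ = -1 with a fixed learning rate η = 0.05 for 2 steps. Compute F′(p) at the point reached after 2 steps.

38.499584

F′(p) = 6p² - 6p - 4
Step 1: F′(-1) = 8; p₁ = -1 − 0.05·8 = -1.4
Step 2: F′(-1.4) = 16.16; p₂ = -1.4 − 0.05·16.16 = -2.208
F′(p) at (-2.208) = 38.499584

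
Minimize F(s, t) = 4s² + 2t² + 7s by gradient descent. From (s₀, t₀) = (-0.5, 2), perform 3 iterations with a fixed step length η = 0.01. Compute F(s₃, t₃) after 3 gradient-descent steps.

3.540637005824

∇F = (8s + 7, 4t)
(s₁, t₁) = (-0.5, 2) − 0.01·(3, 8) = (-0.53, 1.92)
(s₂, t₂) = (-0.53, 1.92) − 0.01·(2.76, 7.68) = (-0.5576, 1.8432)
(s₃, t₃) = (-0.5576, 1.8432) − 0.01·(2.5392, 7.3728) = (-0.582992, 1.769472)
F(-0.582992, 1.769472) = 3.540637005824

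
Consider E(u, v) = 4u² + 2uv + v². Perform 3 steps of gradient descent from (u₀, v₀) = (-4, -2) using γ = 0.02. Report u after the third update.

∇E = (8u + 2v, 2u + 2v)
Step 1: at (-4, -2), ∇E = (-36, -12) → (-4, -2) − 0.02·(-36, -12) = (-3.28, -1.76)
Step 2: at (-3.28, -1.76), ∇E = (-29.76, -10.08) → (-3.28, -1.76) − 0.02·(-29.76, -10.08) = (-2.6848, -1.5584)
Step 3: at (-2.6848, -1.5584), ∇E = (-24.5952, -8.4864) → (-2.6848, -1.5584) − 0.02·(-24.5952, -8.4864) = (-2.192896, -1.388672)
u = -2.192896

-2.192896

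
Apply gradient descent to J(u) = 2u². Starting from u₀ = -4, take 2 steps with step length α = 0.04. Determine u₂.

-2.8224

J′(u) = 4u
u₁ = -4 − 0.04·(-16) = -3.36
u₂ = -3.36 − 0.04·(-13.44) = -2.8224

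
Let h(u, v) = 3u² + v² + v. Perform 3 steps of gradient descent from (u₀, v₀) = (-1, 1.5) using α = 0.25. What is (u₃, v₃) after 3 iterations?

(0.125, -0.25)

∇h = (6u, 2v + 1)
(u₁, v₁) = (-1, 1.5) − 0.25·(-6, 4) = (0.5, 0.5)
(u₂, v₂) = (0.5, 0.5) − 0.25·(3, 2) = (-0.25, 0)
(u₃, v₃) = (-0.25, 0) − 0.25·(-1.5, 1) = (0.125, -0.25)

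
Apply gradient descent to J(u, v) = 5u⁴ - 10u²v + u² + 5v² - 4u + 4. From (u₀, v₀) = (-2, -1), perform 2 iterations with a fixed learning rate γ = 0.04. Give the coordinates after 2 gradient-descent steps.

(-190.9183744, 16.57696)

∇J = (20u³ - 20uv + 2u - 4, -10u² + 10v)
(u₁, v₁) = (-2, -1) − 0.04·(-208, -50) = (6.32, 1)
(u₂, v₂) = (6.32, 1) − 0.04·(4930.95936, -389.424) = (-190.9183744, 16.57696)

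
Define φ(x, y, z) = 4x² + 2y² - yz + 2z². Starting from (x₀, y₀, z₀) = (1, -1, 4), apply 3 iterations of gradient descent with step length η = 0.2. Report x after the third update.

-0.216

∇φ = (8x, 4y - z, -y + 4z)
(x₁, y₁, z₁) = (1, -1, 4) − 0.2·(8, -8, 17) = (-0.6, 0.6, 0.6)
(x₂, y₂, z₂) = (-0.6, 0.6, 0.6) − 0.2·(-4.8, 1.8, 1.8) = (0.36, 0.24, 0.24)
(x₃, y₃, z₃) = (0.36, 0.24, 0.24) − 0.2·(2.88, 0.72, 0.72) = (-0.216, 0.096, 0.096)
x = -0.216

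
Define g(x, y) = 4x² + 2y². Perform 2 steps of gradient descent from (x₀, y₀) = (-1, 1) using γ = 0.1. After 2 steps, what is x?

-0.04

∇g = (8x, 4y)
(x₁, y₁) = (-1, 1) − 0.1·(-8, 4) = (-0.2, 0.6)
(x₂, y₂) = (-0.2, 0.6) − 0.1·(-1.6, 2.4) = (-0.04, 0.36)
x = -0.04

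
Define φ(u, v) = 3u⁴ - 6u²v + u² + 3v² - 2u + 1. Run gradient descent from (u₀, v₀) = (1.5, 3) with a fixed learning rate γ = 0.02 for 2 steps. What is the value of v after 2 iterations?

∇φ = (12u³ - 12uv + 2u - 2, -6u² + 6v)
Step 1: at (1.5, 3), ∇φ = (-12.5, 4.5) → (1.5, 3) − 0.02·(-12.5, 4.5) = (1.75, 2.91)
Step 2: at (1.75, 2.91), ∇φ = (4.7025, -0.915) → (1.75, 2.91) − 0.02·(4.7025, -0.915) = (1.65595, 2.9283)
v = 2.9283

2.9283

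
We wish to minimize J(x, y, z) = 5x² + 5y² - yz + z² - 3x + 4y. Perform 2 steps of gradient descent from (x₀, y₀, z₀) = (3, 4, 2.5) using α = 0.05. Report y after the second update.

∇J = (10x - 3, 10y - z + 4, -y + 2z)
Step 1: at (3, 4, 2.5), ∇J = (27, 41.5, 1) → (3, 4, 2.5) − 0.05·(27, 41.5, 1) = (1.65, 1.925, 2.45)
Step 2: at (1.65, 1.925, 2.45), ∇J = (13.5, 20.8, 2.975) → (1.65, 1.925, 2.45) − 0.05·(13.5, 20.8, 2.975) = (0.975, 0.885, 2.30125)
y = 0.885

0.885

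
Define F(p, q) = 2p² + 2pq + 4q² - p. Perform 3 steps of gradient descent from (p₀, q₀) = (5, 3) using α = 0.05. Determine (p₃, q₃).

∇F = (4p + 2q - 1, 2p + 8q)
(p₁, q₁) = (5, 3) − 0.05·(25, 34) = (3.75, 1.3)
(p₂, q₂) = (3.75, 1.3) − 0.05·(16.6, 17.9) = (2.92, 0.405)
(p₃, q₃) = (2.92, 0.405) − 0.05·(11.49, 9.08) = (2.3455, -0.049)

(2.3455, -0.049)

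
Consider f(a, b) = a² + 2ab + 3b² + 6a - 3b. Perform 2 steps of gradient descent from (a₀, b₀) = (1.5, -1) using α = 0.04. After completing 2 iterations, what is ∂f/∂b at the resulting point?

∇f = (2a + 2b + 6, 2a + 6b - 3)
Step 1: at (1.5, -1), ∇f = (7, -6) → (1.5, -1) − 0.04·(7, -6) = (1.22, -0.76)
Step 2: at (1.22, -0.76), ∇f = (6.92, -5.12) → (1.22, -0.76) − 0.04·(6.92, -5.12) = (0.9432, -0.5552)
∂f/∂b at (0.9432, -0.5552) = -4.4448

-4.4448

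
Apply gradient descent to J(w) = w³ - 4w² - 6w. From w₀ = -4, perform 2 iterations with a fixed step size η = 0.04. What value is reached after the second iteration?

-14.760192

J′(w) = 3w² - 8w - 6
Step 1: J′(-4) = 74; w₁ = -4 − 0.04·74 = -6.96
Step 2: J′(-6.96) = 195.0048; w₂ = -6.96 − 0.04·195.0048 = -14.760192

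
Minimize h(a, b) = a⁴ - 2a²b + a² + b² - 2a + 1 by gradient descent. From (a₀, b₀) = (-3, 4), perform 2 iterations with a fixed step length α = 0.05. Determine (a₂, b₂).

(0.8072, 4.066)

∇h = (4a³ - 4ab + 2a - 2, -2a² + 2b)
Step 1: at (-3, 4), ∇h = (-68, -10) → (-3, 4) − 0.05·(-68, -10) = (0.4, 4.5)
Step 2: at (0.4, 4.5), ∇h = (-8.144, 8.68) → (0.4, 4.5) − 0.05·(-8.144, 8.68) = (0.8072, 4.066)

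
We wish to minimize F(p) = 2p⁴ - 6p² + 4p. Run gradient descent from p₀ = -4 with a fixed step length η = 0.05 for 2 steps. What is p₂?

F′(p) = 8p³ - 12p + 4
Step 1: F′(-4) = -460; p₁ = -4 − 0.05·(-460) = 19
Step 2: F′(19) = 54648; p₂ = 19 − 0.05·54648 = -2713.4

-2713.4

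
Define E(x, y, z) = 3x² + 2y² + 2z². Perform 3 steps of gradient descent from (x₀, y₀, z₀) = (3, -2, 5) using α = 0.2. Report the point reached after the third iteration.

(-0.024, -0.016, 0.04)

∇E = (6x, 4y, 4z)
Step 1: at (3, -2, 5), ∇E = (18, -8, 20) → (3, -2, 5) − 0.2·(18, -8, 20) = (-0.6, -0.4, 1)
Step 2: at (-0.6, -0.4, 1), ∇E = (-3.6, -1.6, 4) → (-0.6, -0.4, 1) − 0.2·(-3.6, -1.6, 4) = (0.12, -0.08, 0.2)
Step 3: at (0.12, -0.08, 0.2), ∇E = (0.72, -0.32, 0.8) → (0.12, -0.08, 0.2) − 0.2·(0.72, -0.32, 0.8) = (-0.024, -0.016, 0.04)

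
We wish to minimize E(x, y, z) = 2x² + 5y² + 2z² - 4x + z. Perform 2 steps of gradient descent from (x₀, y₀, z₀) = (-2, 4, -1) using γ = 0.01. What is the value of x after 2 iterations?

∇E = (4x - 4, 10y, 4z + 1)
(x₁, y₁, z₁) = (-2, 4, -1) − 0.01·(-12, 40, -3) = (-1.88, 3.6, -0.97)
(x₂, y₂, z₂) = (-1.88, 3.6, -0.97) − 0.01·(-11.52, 36, -2.88) = (-1.7648, 3.24, -0.9412)
x = -1.7648

-1.7648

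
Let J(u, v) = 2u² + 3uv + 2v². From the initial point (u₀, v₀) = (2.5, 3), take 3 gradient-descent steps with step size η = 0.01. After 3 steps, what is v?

∇J = (4u + 3v, 3u + 4v)
(u₁, v₁) = (2.5, 3) − 0.01·(19, 19.5) = (2.31, 2.805)
(u₂, v₂) = (2.31, 2.805) − 0.01·(17.655, 18.15) = (2.13345, 2.6235)
(u₃, v₃) = (2.13345, 2.6235) − 0.01·(16.4043, 16.89435) = (1.969407, 2.4545565)
v = 2.4545565

2.4545565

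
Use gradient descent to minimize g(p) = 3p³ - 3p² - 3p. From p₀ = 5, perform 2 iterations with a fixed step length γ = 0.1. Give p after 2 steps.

-203.896

g′(p) = 9p² - 6p - 3
p₁ = 5 − 0.1·192 = -14.2
p₂ = -14.2 − 0.1·1896.96 = -203.896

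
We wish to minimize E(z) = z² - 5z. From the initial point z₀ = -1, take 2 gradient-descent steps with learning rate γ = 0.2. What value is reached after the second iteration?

E′(z) = 2z - 5
z₁ = -1 − 0.2·(-7) = 0.4
z₂ = 0.4 − 0.2·(-4.2) = 1.24

1.24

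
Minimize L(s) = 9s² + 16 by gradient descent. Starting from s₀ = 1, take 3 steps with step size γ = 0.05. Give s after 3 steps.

L′(s) = 18s
Step 1: L′(1) = 18; s₁ = 1 − 0.05·18 = 0.1
Step 2: L′(0.1) = 1.8; s₂ = 0.1 − 0.05·1.8 = 0.01
Step 3: L′(0.01) = 0.18; s₃ = 0.01 − 0.05·0.18 = 0.001

0.001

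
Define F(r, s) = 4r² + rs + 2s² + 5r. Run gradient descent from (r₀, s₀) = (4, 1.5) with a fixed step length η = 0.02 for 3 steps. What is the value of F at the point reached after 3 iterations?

31.058439712352

∇F = (8r + s + 5, r + 4s)
Step 1: at (4, 1.5), ∇F = (38.5, 10) → (4, 1.5) − 0.02·(38.5, 10) = (3.23, 1.3)
Step 2: at (3.23, 1.3), ∇F = (32.14, 8.43) → (3.23, 1.3) − 0.02·(32.14, 8.43) = (2.5872, 1.1314)
Step 3: at (2.5872, 1.1314), ∇F = (26.829, 7.1128) → (2.5872, 1.1314) − 0.02·(26.829, 7.1128) = (2.05062, 0.989144)
F(2.05062, 0.989144) = 31.058439712352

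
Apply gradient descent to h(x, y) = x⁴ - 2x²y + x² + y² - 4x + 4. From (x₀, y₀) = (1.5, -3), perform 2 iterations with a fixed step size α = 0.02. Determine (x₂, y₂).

(0.67935448, -2.646716)

∇h = (4x³ - 4xy + 2x - 4, -2x² + 2y)
(x₁, y₁) = (1.5, -3) − 0.02·(30.5, -10.5) = (0.89, -2.79)
(x₂, y₂) = (0.89, -2.79) − 0.02·(10.532276, -7.1642) = (0.67935448, -2.646716)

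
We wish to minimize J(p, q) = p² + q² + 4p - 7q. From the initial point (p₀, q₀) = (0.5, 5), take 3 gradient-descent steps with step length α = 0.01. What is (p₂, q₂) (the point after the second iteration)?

∇J = (2p + 4, 2q - 7)
(p₁, q₁) = (0.5, 5) − 0.01·(5, 3) = (0.45, 4.97)
(p₂, q₂) = (0.45, 4.97) − 0.01·(4.9, 2.94) = (0.401, 4.9406)

(0.401, 4.9406)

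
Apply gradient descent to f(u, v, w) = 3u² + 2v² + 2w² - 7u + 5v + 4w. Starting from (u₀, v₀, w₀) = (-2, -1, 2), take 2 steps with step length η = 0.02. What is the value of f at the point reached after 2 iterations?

∇f = (6u - 7, 4v + 5, 4w + 4)
Step 1: at (-2, -1, 2), ∇f = (-19, 1, 12) → (-2, -1, 2) − 0.02·(-19, 1, 12) = (-1.62, -1.02, 1.76)
Step 2: at (-1.62, -1.02, 1.76), ∇f = (-16.72, 0.92, 11.04) → (-1.62, -1.02, 1.76) − 0.02·(-16.72, 0.92, 11.04) = (-1.2856, -1.0384, 1.5392)
f(-1.2856, -1.0384, 1.5392) = 21.81712448

21.81712448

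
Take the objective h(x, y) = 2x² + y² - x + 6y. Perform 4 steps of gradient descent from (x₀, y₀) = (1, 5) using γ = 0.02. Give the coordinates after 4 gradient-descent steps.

∇h = (4x - 1, 2y + 6)
(x₁, y₁) = (1, 5) − 0.02·(3, 16) = (0.94, 4.68)
(x₂, y₂) = (0.94, 4.68) − 0.02·(2.76, 15.36) = (0.8848, 4.3728)
(x₃, y₃) = (0.8848, 4.3728) − 0.02·(2.5392, 14.7456) = (0.834016, 4.077888)
(x₄, y₄) = (0.834016, 4.077888) − 0.02·(2.336064, 14.155776) = (0.78729472, 3.79477248)

(0.78729472, 3.79477248)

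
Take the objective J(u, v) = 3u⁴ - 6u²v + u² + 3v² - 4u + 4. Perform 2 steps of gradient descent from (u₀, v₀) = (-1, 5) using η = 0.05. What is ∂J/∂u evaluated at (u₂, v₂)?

∇J = (12u³ - 12uv + 2u - 4, -6u² + 6v)
Step 1: at (-1, 5), ∇J = (42, 24) → (-1, 5) − 0.05·(42, 24) = (-3.1, 3.8)
Step 2: at (-3.1, 3.8), ∇J = (-226.332, -34.86) → (-3.1, 3.8) − 0.05·(-226.332, -34.86) = (8.2166, 5.543)
∂J/∂u at (8.2166, 5.543) = 6122.577858603552

6122.577858603552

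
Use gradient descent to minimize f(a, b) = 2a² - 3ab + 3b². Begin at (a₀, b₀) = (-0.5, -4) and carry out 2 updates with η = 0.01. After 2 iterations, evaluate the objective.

31.7352675

∇f = (4a - 3b, -3a + 6b)
(a₁, b₁) = (-0.5, -4) − 0.01·(10, -22.5) = (-0.6, -3.775)
(a₂, b₂) = (-0.6, -3.775) − 0.01·(8.925, -20.85) = (-0.68925, -3.5665)
f(-0.68925, -3.5665) = 31.7352675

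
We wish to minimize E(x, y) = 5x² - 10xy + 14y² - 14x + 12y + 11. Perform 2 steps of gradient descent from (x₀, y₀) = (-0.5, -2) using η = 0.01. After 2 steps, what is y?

-1.3302

∇E = (10x - 10y - 14, -10x + 28y + 12)
Step 1: at (-0.5, -2), ∇E = (1, -39) → (-0.5, -2) − 0.01·(1, -39) = (-0.51, -1.61)
Step 2: at (-0.51, -1.61), ∇E = (-3, -27.98) → (-0.51, -1.61) − 0.01·(-3, -27.98) = (-0.48, -1.3302)
y = -1.3302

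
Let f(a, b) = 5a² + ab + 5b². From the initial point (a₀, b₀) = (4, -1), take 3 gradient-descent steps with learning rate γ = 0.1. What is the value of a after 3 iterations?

∇f = (10a + b, a + 10b)
Step 1: at (4, -1), ∇f = (39, -6) → (4, -1) − 0.1·(39, -6) = (0.1, -0.4)
Step 2: at (0.1, -0.4), ∇f = (0.6, -3.9) → (0.1, -0.4) − 0.1·(0.6, -3.9) = (0.04, -0.01)
Step 3: at (0.04, -0.01), ∇f = (0.39, -0.06) → (0.04, -0.01) − 0.1·(0.39, -0.06) = (0.001, -0.004)
a = 0.001

0.001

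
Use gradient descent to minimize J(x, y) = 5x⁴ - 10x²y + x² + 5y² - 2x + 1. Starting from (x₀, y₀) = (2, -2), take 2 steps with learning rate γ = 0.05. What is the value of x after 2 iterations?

1011.211

∇J = (20x³ - 20xy + 2x - 2, -10x² + 10y)
(x₁, y₁) = (2, -2) − 0.05·(242, -60) = (-10.1, 1)
(x₂, y₂) = (-10.1, 1) − 0.05·(-20426.22, -1010.1) = (1011.211, 51.505)
x = 1011.211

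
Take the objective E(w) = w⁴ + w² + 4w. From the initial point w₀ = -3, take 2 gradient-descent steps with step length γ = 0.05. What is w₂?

-1.075

E′(w) = 4w³ + 2w + 4
w₁ = -3 − 0.05·(-110) = 2.5
w₂ = 2.5 − 0.05·71.5 = -1.075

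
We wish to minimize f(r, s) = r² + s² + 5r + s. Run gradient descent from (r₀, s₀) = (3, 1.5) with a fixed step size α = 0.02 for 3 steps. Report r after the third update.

∇f = (2r + 5, 2s + 1)
Step 1: at (3, 1.5), ∇f = (11, 4) → (3, 1.5) − 0.02·(11, 4) = (2.78, 1.42)
Step 2: at (2.78, 1.42), ∇f = (10.56, 3.84) → (2.78, 1.42) − 0.02·(10.56, 3.84) = (2.5688, 1.3432)
Step 3: at (2.5688, 1.3432), ∇f = (10.1376, 3.6864) → (2.5688, 1.3432) − 0.02·(10.1376, 3.6864) = (2.366048, 1.269472)
r = 2.366048

2.366048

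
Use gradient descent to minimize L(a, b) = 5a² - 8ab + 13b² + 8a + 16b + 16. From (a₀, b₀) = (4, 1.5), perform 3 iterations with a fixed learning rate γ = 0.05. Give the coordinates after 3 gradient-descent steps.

∇L = (10a - 8b + 8, -8a + 26b + 16)
Step 1: at (4, 1.5), ∇L = (36, 23) → (4, 1.5) − 0.05·(36, 23) = (2.2, 0.35)
Step 2: at (2.2, 0.35), ∇L = (27.2, 7.5) → (2.2, 0.35) − 0.05·(27.2, 7.5) = (0.84, -0.025)
Step 3: at (0.84, -0.025), ∇L = (16.6, 8.63) → (0.84, -0.025) − 0.05·(16.6, 8.63) = (0.01, -0.4565)

(0.01, -0.4565)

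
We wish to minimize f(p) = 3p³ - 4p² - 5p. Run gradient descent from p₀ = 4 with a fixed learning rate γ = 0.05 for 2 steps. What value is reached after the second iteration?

f′(p) = 9p² - 8p - 5
Step 1: f′(4) = 107; p₁ = 4 − 0.05·107 = -1.35
Step 2: f′(-1.35) = 22.2025; p₂ = -1.35 − 0.05·22.2025 = -2.460125

-2.460125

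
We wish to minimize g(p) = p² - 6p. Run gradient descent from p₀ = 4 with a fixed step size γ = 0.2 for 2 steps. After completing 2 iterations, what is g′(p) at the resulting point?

g′(p) = 2p - 6
Step 1: g′(4) = 2; p₁ = 4 − 0.2·2 = 3.6
Step 2: g′(3.6) = 1.2; p₂ = 3.6 − 0.2·1.2 = 3.36
g′(p) at (3.36) = 0.72

0.72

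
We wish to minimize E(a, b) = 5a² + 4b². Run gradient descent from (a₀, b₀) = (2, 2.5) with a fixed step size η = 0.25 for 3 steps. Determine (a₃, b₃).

(-6.75, -2.5)

∇E = (10a, 8b)
(a₁, b₁) = (2, 2.5) − 0.25·(20, 20) = (-3, -2.5)
(a₂, b₂) = (-3, -2.5) − 0.25·(-30, -20) = (4.5, 2.5)
(a₃, b₃) = (4.5, 2.5) − 0.25·(45, 20) = (-6.75, -2.5)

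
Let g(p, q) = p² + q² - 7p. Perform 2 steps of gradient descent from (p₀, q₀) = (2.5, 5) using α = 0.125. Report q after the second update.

2.8125

∇g = (2p - 7, 2q)
Step 1: at (2.5, 5), ∇g = (-2, 10) → (2.5, 5) − 0.125·(-2, 10) = (2.75, 3.75)
Step 2: at (2.75, 3.75), ∇g = (-1.5, 7.5) → (2.75, 3.75) − 0.125·(-1.5, 7.5) = (2.9375, 2.8125)
q = 2.8125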